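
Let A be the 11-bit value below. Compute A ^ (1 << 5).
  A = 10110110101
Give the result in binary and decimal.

Mask = 1 << 5 = 00000100000
Bit 5 of A is 1; XOR with the mask flips it to 0.
  10110110101
^ 00000100000
-------------
  10110010101

Answer: 10110010101 (1429)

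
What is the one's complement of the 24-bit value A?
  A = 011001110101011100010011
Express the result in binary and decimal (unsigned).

Flip each bit (0->1, 1->0):
  011001110101011100010011
  100110001010100011101100

Answer: 100110001010100011101100 (10004716)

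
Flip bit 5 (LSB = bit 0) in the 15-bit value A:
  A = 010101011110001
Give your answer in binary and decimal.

Mask = 1 << 5 = 000000000100000
Bit 5 of A is 1; XOR with the mask flips it to 0.
  010101011110001
^ 000000000100000
-----------------
  010101011010001

Answer: 010101011010001 (10961)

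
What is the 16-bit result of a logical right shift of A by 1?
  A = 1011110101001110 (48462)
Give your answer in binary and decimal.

Logical shift right by 1: drop the bottom 1 bit(s), prepend 1 zero(s) on the left.
  1011110101001110  ->  keep [101111010100111], discard [0], prepend 0
= 0101111010100111

Answer: 0101111010100111 (24231)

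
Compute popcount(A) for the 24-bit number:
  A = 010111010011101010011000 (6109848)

010111010011101010011000
1-bits at positions (from bit 0 = LSB): 3, 4, 7, 9, 11, 12, 13, 16, 18, 19, 20, 22
Count = 12

Answer: 12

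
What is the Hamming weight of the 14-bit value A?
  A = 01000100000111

01000100000111
1-bits at positions (from bit 0 = LSB): 0, 1, 2, 8, 12
Count = 5

Answer: 5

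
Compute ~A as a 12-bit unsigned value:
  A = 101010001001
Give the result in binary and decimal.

Flip each bit (0->1, 1->0):
  101010001001
  010101110110

Answer: 010101110110 (1398)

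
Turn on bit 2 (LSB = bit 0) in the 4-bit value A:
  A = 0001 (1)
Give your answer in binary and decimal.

Mask = 1 << 2 = 0100
Bit 2 of A is 0, so OR-ing with the mask flips it to 1.
  0001
| 0100
------
  0101

Answer: 0101 (5)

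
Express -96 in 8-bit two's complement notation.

1. Binary of +96:  01100000
2. Invert bits:     10011111
3. Add 1:           10100000

Answer: 10100000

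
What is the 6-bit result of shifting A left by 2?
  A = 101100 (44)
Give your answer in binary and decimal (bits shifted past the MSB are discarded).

Shift left by 2: drop the top 2 bit(s), append 2 zero(s) on the right.
  101100  ->  discard [10], keep [1100], append 00
= 110000

Answer: 110000 (48)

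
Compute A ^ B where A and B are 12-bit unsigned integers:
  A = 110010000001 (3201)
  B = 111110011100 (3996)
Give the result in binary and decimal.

Apply ^ to each column (1 where bits differ):
  110010000001
^ 111110011100
--------------
  001100011101

Answer: 001100011101 (797)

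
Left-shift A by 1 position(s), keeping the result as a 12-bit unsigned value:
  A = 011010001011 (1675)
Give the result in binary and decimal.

Shift left by 1: drop the top 1 bit(s), append 1 zero(s) on the right.
  011010001011  ->  discard [0], keep [11010001011], append 0
= 110100010110

Answer: 110100010110 (3350)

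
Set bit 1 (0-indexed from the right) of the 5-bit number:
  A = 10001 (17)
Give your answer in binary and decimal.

Mask = 1 << 1 = 00010
Bit 1 of A is 0, so OR-ing with the mask flips it to 1.
  10001
| 00010
-------
  10011

Answer: 10011 (19)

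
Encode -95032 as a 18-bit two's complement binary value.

1. Binary of +95032:  010111001100111000
2. Invert bits:     101000110011000111
3. Add 1:           101000110011001000

Answer: 101000110011001000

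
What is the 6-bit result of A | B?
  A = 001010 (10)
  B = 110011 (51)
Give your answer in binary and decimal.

Apply | to each column (1 where either bit is 1):
  001010
| 110011
--------
  111011

Answer: 111011 (59)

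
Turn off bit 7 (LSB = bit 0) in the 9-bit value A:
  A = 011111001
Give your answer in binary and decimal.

Mask = ~(1 << 7) = 101111111
Bit 7 of A is 1, so AND-ing with the mask clears it to 0.
  011111001
& 101111111
-----------
  001111001

Answer: 001111001 (121)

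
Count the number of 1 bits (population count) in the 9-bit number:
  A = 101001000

101001000
1-bits at positions (from bit 0 = LSB): 3, 6, 8
Count = 3

Answer: 3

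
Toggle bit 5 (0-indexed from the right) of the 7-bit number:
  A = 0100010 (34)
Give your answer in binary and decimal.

Mask = 1 << 5 = 0100000
Bit 5 of A is 1; XOR with the mask flips it to 0.
  0100010
^ 0100000
---------
  0000010

Answer: 0000010 (2)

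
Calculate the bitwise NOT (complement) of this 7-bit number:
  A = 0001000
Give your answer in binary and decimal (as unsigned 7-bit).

Flip each bit (0->1, 1->0):
  0001000
  1110111

Answer: 1110111 (119)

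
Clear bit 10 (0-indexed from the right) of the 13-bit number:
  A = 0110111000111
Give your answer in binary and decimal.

Mask = ~(1 << 10) = 1101111111111
Bit 10 of A is 1, so AND-ing with the mask clears it to 0.
  0110111000111
& 1101111111111
---------------
  0100111000111

Answer: 0100111000111 (2503)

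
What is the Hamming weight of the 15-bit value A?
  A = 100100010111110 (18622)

100100010111110
1-bits at positions (from bit 0 = LSB): 1, 2, 3, 4, 5, 7, 11, 14
Count = 8

Answer: 8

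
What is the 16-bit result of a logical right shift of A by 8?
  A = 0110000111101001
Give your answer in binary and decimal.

Logical shift right by 8: drop the bottom 8 bit(s), prepend 8 zero(s) on the left.
  0110000111101001  ->  keep [01100001], discard [11101001], prepend 00000000
= 0000000001100001

Answer: 0000000001100001 (97)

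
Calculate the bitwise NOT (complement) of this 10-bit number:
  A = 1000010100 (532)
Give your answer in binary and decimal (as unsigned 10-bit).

Flip each bit (0->1, 1->0):
  1000010100
  0111101011

Answer: 0111101011 (491)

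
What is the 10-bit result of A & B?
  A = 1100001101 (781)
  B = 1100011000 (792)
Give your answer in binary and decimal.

Apply & to each column (1 only where both bits are 1):
  1100001101
& 1100011000
------------
  1100001000

Answer: 1100001000 (776)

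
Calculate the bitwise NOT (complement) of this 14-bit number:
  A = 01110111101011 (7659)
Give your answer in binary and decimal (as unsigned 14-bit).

Flip each bit (0->1, 1->0):
  01110111101011
  10001000010100

Answer: 10001000010100 (8724)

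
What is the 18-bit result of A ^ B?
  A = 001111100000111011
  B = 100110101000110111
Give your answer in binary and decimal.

Apply ^ to each column (1 where bits differ):
  001111100000111011
^ 100110101000110111
--------------------
  101001001000001100

Answer: 101001001000001100 (168460)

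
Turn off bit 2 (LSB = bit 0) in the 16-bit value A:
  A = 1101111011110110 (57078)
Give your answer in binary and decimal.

Mask = ~(1 << 2) = 1111111111111011
Bit 2 of A is 1, so AND-ing with the mask clears it to 0.
  1101111011110110
& 1111111111111011
------------------
  1101111011110010

Answer: 1101111011110010 (57074)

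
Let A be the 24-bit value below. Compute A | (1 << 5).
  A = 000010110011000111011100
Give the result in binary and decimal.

Mask = 1 << 5 = 000000000000000000100000
Bit 5 of A is 0, so OR-ing with the mask flips it to 1.
  000010110011000111011100
| 000000000000000000100000
--------------------------
  000010110011000111111100

Answer: 000010110011000111111100 (733692)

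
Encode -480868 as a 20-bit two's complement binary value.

1. Binary of +480868:  01110101011001100100
2. Invert bits:     10001010100110011011
3. Add 1:           10001010100110011100

Answer: 10001010100110011100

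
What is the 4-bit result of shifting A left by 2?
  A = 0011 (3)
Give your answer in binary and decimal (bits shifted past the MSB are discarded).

Shift left by 2: drop the top 2 bit(s), append 2 zero(s) on the right.
  0011  ->  discard [00], keep [11], append 00
= 1100

Answer: 1100 (12)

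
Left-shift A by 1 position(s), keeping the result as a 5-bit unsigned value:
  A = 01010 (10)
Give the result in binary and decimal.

Shift left by 1: drop the top 1 bit(s), append 1 zero(s) on the right.
  01010  ->  discard [0], keep [1010], append 0
= 10100

Answer: 10100 (20)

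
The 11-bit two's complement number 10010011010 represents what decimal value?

MSB is 1, so the value is negative. Find the magnitude:
1. Invert bits:  01101100101
2. Add 1:        01101100110  = 870
3. Apply sign:   -870

Answer: -870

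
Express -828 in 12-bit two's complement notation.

1. Binary of +828:  001100111100
2. Invert bits:     110011000011
3. Add 1:           110011000100

Answer: 110011000100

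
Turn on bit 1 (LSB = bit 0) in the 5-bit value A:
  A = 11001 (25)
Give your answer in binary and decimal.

Mask = 1 << 1 = 00010
Bit 1 of A is 0, so OR-ing with the mask flips it to 1.
  11001
| 00010
-------
  11011

Answer: 11011 (27)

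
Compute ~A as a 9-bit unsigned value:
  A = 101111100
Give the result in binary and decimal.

Flip each bit (0->1, 1->0):
  101111100
  010000011

Answer: 010000011 (131)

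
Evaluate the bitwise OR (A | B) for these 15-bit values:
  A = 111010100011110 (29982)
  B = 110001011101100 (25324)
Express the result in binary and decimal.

Apply | to each column (1 where either bit is 1):
  111010100011110
| 110001011101100
-----------------
  111011111111110

Answer: 111011111111110 (30718)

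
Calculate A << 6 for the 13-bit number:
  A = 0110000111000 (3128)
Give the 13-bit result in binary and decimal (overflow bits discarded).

Shift left by 6: drop the top 6 bit(s), append 6 zero(s) on the right.
  0110000111000  ->  discard [011000], keep [0111000], append 000000
= 0111000000000

Answer: 0111000000000 (3584)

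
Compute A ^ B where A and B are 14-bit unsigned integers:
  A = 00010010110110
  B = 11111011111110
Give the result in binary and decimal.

Apply ^ to each column (1 where bits differ):
  00010010110110
^ 11111011111110
----------------
  11101001001000

Answer: 11101001001000 (14920)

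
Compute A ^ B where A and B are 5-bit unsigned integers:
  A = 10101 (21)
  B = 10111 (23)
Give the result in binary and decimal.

Apply ^ to each column (1 where bits differ):
  10101
^ 10111
-------
  00010

Answer: 00010 (2)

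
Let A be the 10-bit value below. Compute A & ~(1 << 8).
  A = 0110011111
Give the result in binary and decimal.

Mask = ~(1 << 8) = 1011111111
Bit 8 of A is 1, so AND-ing with the mask clears it to 0.
  0110011111
& 1011111111
------------
  0010011111

Answer: 0010011111 (159)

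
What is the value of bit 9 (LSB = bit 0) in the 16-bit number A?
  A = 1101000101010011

Bit 9 is the 10th from the right.
  1101000101010011
        ^
That bit is 0.

Answer: 0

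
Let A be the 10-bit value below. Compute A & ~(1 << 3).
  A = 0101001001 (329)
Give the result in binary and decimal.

Mask = ~(1 << 3) = 1111110111
Bit 3 of A is 1, so AND-ing with the mask clears it to 0.
  0101001001
& 1111110111
------------
  0101000001

Answer: 0101000001 (321)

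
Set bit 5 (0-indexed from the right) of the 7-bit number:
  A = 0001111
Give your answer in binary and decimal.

Mask = 1 << 5 = 0100000
Bit 5 of A is 0, so OR-ing with the mask flips it to 1.
  0001111
| 0100000
---------
  0101111

Answer: 0101111 (47)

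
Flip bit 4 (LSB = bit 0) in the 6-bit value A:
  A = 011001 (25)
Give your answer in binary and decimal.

Mask = 1 << 4 = 010000
Bit 4 of A is 1; XOR with the mask flips it to 0.
  011001
^ 010000
--------
  001001

Answer: 001001 (9)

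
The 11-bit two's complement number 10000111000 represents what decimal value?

MSB is 1, so the value is negative. Find the magnitude:
1. Invert bits:  01111000111
2. Add 1:        01111001000  = 968
3. Apply sign:   -968

Answer: -968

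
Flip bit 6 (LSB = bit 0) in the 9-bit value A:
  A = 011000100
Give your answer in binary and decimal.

Mask = 1 << 6 = 001000000
Bit 6 of A is 1; XOR with the mask flips it to 0.
  011000100
^ 001000000
-----------
  010000100

Answer: 010000100 (132)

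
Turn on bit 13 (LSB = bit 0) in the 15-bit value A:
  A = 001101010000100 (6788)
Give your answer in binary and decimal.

Mask = 1 << 13 = 010000000000000
Bit 13 of A is 0, so OR-ing with the mask flips it to 1.
  001101010000100
| 010000000000000
-----------------
  011101010000100

Answer: 011101010000100 (14980)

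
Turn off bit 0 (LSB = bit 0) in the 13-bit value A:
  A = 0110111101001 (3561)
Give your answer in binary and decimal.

Mask = ~(1 << 0) = 1111111111110
Bit 0 of A is 1, so AND-ing with the mask clears it to 0.
  0110111101001
& 1111111111110
---------------
  0110111101000

Answer: 0110111101000 (3560)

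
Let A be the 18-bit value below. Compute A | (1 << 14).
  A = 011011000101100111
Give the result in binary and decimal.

Mask = 1 << 14 = 000100000000000000
Bit 14 of A is 0, so OR-ing with the mask flips it to 1.
  011011000101100111
| 000100000000000000
--------------------
  011111000101100111

Answer: 011111000101100111 (127335)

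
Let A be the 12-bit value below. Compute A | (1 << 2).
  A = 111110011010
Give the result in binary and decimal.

Mask = 1 << 2 = 000000000100
Bit 2 of A is 0, so OR-ing with the mask flips it to 1.
  111110011010
| 000000000100
--------------
  111110011110

Answer: 111110011110 (3998)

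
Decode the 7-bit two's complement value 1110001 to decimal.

MSB is 1, so the value is negative. Find the magnitude:
1. Invert bits:  0001110
2. Add 1:        0001111  = 15
3. Apply sign:   -15

Answer: -15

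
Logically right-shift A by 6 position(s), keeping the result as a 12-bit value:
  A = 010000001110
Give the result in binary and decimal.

Logical shift right by 6: drop the bottom 6 bit(s), prepend 6 zero(s) on the left.
  010000001110  ->  keep [010000], discard [001110], prepend 000000
= 000000010000

Answer: 000000010000 (16)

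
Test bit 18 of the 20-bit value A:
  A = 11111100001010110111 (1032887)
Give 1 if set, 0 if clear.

Bit 18 is the 19th from the right.
  11111100001010110111
   ^
That bit is 1.

Answer: 1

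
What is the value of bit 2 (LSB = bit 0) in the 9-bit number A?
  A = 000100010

Bit 2 is the 3rd from the right.
  000100010
        ^
That bit is 0.

Answer: 0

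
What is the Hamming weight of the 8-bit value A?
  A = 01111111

01111111
1-bits at positions (from bit 0 = LSB): 0, 1, 2, 3, 4, 5, 6
Count = 7

Answer: 7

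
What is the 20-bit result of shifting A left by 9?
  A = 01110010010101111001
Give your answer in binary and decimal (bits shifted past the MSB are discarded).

Shift left by 9: drop the top 9 bit(s), append 9 zero(s) on the right.
  01110010010101111001  ->  discard [011100100], keep [10101111001], append 000000000
= 10101111001000000000

Answer: 10101111001000000000 (717312)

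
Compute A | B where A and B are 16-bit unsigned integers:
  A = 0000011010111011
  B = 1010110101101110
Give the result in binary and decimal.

Apply | to each column (1 where either bit is 1):
  0000011010111011
| 1010110101101110
------------------
  1010111111111111

Answer: 1010111111111111 (45055)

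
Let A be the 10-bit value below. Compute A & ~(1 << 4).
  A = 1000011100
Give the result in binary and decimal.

Mask = ~(1 << 4) = 1111101111
Bit 4 of A is 1, so AND-ing with the mask clears it to 0.
  1000011100
& 1111101111
------------
  1000001100

Answer: 1000001100 (524)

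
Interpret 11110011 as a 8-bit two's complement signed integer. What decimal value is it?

MSB is 1, so the value is negative. Find the magnitude:
1. Invert bits:  00001100
2. Add 1:        00001101  = 13
3. Apply sign:   -13

Answer: -13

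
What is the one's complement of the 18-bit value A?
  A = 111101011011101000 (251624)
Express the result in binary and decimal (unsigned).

Flip each bit (0->1, 1->0):
  111101011011101000
  000010100100010111

Answer: 000010100100010111 (10519)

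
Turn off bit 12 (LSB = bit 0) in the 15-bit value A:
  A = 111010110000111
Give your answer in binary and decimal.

Mask = ~(1 << 12) = 110111111111111
Bit 12 of A is 1, so AND-ing with the mask clears it to 0.
  111010110000111
& 110111111111111
-----------------
  110010110000111

Answer: 110010110000111 (25991)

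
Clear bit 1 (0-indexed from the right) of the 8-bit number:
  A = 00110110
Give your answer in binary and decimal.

Mask = ~(1 << 1) = 11111101
Bit 1 of A is 1, so AND-ing with the mask clears it to 0.
  00110110
& 11111101
----------
  00110100

Answer: 00110100 (52)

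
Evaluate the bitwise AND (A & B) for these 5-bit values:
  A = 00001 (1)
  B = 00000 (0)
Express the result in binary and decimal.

Apply & to each column (1 only where both bits are 1):
  00001
& 00000
-------
  00000

Answer: 00000 (0)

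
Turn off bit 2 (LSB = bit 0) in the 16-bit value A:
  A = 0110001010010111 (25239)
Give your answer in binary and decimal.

Mask = ~(1 << 2) = 1111111111111011
Bit 2 of A is 1, so AND-ing with the mask clears it to 0.
  0110001010010111
& 1111111111111011
------------------
  0110001010010011

Answer: 0110001010010011 (25235)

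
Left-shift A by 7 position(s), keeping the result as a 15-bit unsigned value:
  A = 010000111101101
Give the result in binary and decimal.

Shift left by 7: drop the top 7 bit(s), append 7 zero(s) on the right.
  010000111101101  ->  discard [0100001], keep [11101101], append 0000000
= 111011010000000

Answer: 111011010000000 (30336)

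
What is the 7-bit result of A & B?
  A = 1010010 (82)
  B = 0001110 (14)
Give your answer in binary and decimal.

Apply & to each column (1 only where both bits are 1):
  1010010
& 0001110
---------
  0000010

Answer: 0000010 (2)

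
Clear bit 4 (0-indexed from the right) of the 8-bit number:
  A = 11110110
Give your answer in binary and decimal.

Mask = ~(1 << 4) = 11101111
Bit 4 of A is 1, so AND-ing with the mask clears it to 0.
  11110110
& 11101111
----------
  11100110

Answer: 11100110 (230)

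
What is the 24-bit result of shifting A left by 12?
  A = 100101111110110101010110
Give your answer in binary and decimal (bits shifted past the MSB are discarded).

Shift left by 12: drop the top 12 bit(s), append 12 zero(s) on the right.
  100101111110110101010110  ->  discard [100101111110], keep [110101010110], append 000000000000
= 110101010110000000000000

Answer: 110101010110000000000000 (13983744)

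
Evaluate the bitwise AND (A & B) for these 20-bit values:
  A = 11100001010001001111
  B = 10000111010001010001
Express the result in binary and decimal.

Apply & to each column (1 only where both bits are 1):
  11100001010001001111
& 10000111010001010001
----------------------
  10000001010001000001

Answer: 10000001010001000001 (529473)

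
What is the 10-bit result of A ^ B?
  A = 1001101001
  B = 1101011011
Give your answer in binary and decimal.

Apply ^ to each column (1 where bits differ):
  1001101001
^ 1101011011
------------
  0100110010

Answer: 0100110010 (306)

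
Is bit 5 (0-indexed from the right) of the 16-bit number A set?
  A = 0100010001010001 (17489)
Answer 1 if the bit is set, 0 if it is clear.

Bit 5 is the 6th from the right.
  0100010001010001
            ^
That bit is 0.

Answer: 0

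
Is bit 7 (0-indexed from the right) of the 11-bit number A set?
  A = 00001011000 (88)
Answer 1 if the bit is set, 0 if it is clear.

Bit 7 is the 8th from the right.
  00001011000
     ^
That bit is 0.

Answer: 0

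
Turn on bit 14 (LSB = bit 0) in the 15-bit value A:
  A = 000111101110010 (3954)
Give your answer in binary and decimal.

Mask = 1 << 14 = 100000000000000
Bit 14 of A is 0, so OR-ing with the mask flips it to 1.
  000111101110010
| 100000000000000
-----------------
  100111101110010

Answer: 100111101110010 (20338)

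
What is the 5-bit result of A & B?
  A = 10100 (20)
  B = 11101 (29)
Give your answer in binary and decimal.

Apply & to each column (1 only where both bits are 1):
  10100
& 11101
-------
  10100

Answer: 10100 (20)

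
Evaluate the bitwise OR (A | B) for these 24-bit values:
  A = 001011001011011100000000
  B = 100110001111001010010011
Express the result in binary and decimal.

Apply | to each column (1 where either bit is 1):
  001011001011011100000000
| 100110001111001010010011
--------------------------
  101111001111011110010011

Answer: 101111001111011110010011 (12384147)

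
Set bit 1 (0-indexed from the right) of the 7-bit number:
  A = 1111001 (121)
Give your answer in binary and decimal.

Mask = 1 << 1 = 0000010
Bit 1 of A is 0, so OR-ing with the mask flips it to 1.
  1111001
| 0000010
---------
  1111011

Answer: 1111011 (123)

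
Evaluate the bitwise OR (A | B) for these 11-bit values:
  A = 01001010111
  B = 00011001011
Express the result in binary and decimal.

Apply | to each column (1 where either bit is 1):
  01001010111
| 00011001011
-------------
  01011011111

Answer: 01011011111 (735)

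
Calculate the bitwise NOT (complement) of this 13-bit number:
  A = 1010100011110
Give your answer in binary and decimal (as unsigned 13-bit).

Flip each bit (0->1, 1->0):
  1010100011110
  0101011100001

Answer: 0101011100001 (2785)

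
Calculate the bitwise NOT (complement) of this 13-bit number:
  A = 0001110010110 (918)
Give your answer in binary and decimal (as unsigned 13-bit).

Flip each bit (0->1, 1->0):
  0001110010110
  1110001101001

Answer: 1110001101001 (7273)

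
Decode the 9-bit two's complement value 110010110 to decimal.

MSB is 1, so the value is negative. Find the magnitude:
1. Invert bits:  001101001
2. Add 1:        001101010  = 106
3. Apply sign:   -106

Answer: -106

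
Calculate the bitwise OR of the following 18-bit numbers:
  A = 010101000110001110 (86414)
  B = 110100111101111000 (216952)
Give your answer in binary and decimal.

Apply | to each column (1 where either bit is 1):
  010101000110001110
| 110100111101111000
--------------------
  110101111111111110

Answer: 110101111111111110 (221182)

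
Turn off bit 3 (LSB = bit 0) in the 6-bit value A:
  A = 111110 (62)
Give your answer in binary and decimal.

Mask = ~(1 << 3) = 110111
Bit 3 of A is 1, so AND-ing with the mask clears it to 0.
  111110
& 110111
--------
  110110

Answer: 110110 (54)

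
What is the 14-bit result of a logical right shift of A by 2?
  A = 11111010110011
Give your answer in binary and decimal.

Logical shift right by 2: drop the bottom 2 bit(s), prepend 2 zero(s) on the left.
  11111010110011  ->  keep [111110101100], discard [11], prepend 00
= 00111110101100

Answer: 00111110101100 (4012)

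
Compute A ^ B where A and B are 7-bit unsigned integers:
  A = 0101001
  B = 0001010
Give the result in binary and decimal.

Apply ^ to each column (1 where bits differ):
  0101001
^ 0001010
---------
  0100011

Answer: 0100011 (35)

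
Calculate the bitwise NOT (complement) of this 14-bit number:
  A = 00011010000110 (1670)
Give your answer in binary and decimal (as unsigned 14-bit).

Flip each bit (0->1, 1->0):
  00011010000110
  11100101111001

Answer: 11100101111001 (14713)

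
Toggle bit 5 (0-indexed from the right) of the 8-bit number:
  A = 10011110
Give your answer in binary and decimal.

Mask = 1 << 5 = 00100000
Bit 5 of A is 0; XOR with the mask flips it to 1.
  10011110
^ 00100000
----------
  10111110

Answer: 10111110 (190)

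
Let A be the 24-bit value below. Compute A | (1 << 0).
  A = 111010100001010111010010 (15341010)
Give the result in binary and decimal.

Mask = 1 << 0 = 000000000000000000000001
Bit 0 of A is 0, so OR-ing with the mask flips it to 1.
  111010100001010111010010
| 000000000000000000000001
--------------------------
  111010100001010111010011

Answer: 111010100001010111010011 (15341011)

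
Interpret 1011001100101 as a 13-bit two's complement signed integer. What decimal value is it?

MSB is 1, so the value is negative. Find the magnitude:
1. Invert bits:  0100110011010
2. Add 1:        0100110011011  = 2459
3. Apply sign:   -2459

Answer: -2459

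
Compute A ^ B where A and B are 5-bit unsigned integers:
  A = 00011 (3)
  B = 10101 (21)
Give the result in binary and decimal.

Apply ^ to each column (1 where bits differ):
  00011
^ 10101
-------
  10110

Answer: 10110 (22)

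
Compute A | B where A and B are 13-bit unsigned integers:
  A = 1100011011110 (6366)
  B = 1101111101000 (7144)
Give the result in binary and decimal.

Apply | to each column (1 where either bit is 1):
  1100011011110
| 1101111101000
---------------
  1101111111110

Answer: 1101111111110 (7166)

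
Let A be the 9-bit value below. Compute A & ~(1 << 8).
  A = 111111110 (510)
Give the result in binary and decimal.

Mask = ~(1 << 8) = 011111111
Bit 8 of A is 1, so AND-ing with the mask clears it to 0.
  111111110
& 011111111
-----------
  011111110

Answer: 011111110 (254)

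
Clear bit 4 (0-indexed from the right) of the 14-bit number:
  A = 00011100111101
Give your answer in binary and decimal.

Mask = ~(1 << 4) = 11111111101111
Bit 4 of A is 1, so AND-ing with the mask clears it to 0.
  00011100111101
& 11111111101111
----------------
  00011100101101

Answer: 00011100101101 (1837)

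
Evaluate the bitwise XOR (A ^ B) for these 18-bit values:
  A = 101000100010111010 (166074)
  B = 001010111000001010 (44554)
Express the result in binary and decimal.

Apply ^ to each column (1 where bits differ):
  101000100010111010
^ 001010111000001010
--------------------
  100010011010110000

Answer: 100010011010110000 (140976)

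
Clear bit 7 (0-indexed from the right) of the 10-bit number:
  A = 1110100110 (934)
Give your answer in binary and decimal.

Mask = ~(1 << 7) = 1101111111
Bit 7 of A is 1, so AND-ing with the mask clears it to 0.
  1110100110
& 1101111111
------------
  1100100110

Answer: 1100100110 (806)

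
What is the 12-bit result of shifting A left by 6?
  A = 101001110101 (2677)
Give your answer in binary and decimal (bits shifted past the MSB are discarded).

Shift left by 6: drop the top 6 bit(s), append 6 zero(s) on the right.
  101001110101  ->  discard [101001], keep [110101], append 000000
= 110101000000

Answer: 110101000000 (3392)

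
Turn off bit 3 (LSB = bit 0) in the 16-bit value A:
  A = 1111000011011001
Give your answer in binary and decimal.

Mask = ~(1 << 3) = 1111111111110111
Bit 3 of A is 1, so AND-ing with the mask clears it to 0.
  1111000011011001
& 1111111111110111
------------------
  1111000011010001

Answer: 1111000011010001 (61649)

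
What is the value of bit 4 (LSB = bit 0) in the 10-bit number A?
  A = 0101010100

Bit 4 is the 5th from the right.
  0101010100
       ^
That bit is 1.

Answer: 1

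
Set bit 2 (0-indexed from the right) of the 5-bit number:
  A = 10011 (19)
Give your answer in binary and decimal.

Mask = 1 << 2 = 00100
Bit 2 of A is 0, so OR-ing with the mask flips it to 1.
  10011
| 00100
-------
  10111

Answer: 10111 (23)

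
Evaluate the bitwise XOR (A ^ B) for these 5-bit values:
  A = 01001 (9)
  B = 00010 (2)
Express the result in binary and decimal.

Apply ^ to each column (1 where bits differ):
  01001
^ 00010
-------
  01011

Answer: 01011 (11)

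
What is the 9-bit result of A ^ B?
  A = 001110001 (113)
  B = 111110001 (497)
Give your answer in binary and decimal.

Apply ^ to each column (1 where bits differ):
  001110001
^ 111110001
-----------
  110000000

Answer: 110000000 (384)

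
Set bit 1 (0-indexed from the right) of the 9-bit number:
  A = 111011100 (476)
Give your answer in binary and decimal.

Mask = 1 << 1 = 000000010
Bit 1 of A is 0, so OR-ing with the mask flips it to 1.
  111011100
| 000000010
-----------
  111011110

Answer: 111011110 (478)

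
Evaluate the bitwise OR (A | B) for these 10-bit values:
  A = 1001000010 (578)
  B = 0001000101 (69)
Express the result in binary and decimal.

Apply | to each column (1 where either bit is 1):
  1001000010
| 0001000101
------------
  1001000111

Answer: 1001000111 (583)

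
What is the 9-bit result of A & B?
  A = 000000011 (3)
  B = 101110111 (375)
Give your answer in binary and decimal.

Apply & to each column (1 only where both bits are 1):
  000000011
& 101110111
-----------
  000000011

Answer: 000000011 (3)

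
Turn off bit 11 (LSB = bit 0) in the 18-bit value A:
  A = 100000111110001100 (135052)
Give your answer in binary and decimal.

Mask = ~(1 << 11) = 111111011111111111
Bit 11 of A is 1, so AND-ing with the mask clears it to 0.
  100000111110001100
& 111111011111111111
--------------------
  100000011110001100

Answer: 100000011110001100 (133004)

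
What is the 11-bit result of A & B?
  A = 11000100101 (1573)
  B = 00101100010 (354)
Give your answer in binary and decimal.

Apply & to each column (1 only where both bits are 1):
  11000100101
& 00101100010
-------------
  00000100000

Answer: 00000100000 (32)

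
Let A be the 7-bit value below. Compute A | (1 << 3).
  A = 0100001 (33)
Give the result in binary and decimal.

Mask = 1 << 3 = 0001000
Bit 3 of A is 0, so OR-ing with the mask flips it to 1.
  0100001
| 0001000
---------
  0101001

Answer: 0101001 (41)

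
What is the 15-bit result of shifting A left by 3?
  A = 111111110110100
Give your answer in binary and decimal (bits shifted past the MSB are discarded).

Shift left by 3: drop the top 3 bit(s), append 3 zero(s) on the right.
  111111110110100  ->  discard [111], keep [111110110100], append 000
= 111110110100000

Answer: 111110110100000 (32160)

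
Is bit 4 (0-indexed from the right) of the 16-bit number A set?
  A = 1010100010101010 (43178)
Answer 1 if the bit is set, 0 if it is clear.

Bit 4 is the 5th from the right.
  1010100010101010
             ^
That bit is 0.

Answer: 0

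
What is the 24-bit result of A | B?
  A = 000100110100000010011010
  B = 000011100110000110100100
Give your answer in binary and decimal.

Apply | to each column (1 where either bit is 1):
  000100110100000010011010
| 000011100110000110100100
--------------------------
  000111110110000110111110

Answer: 000111110110000110111110 (2056638)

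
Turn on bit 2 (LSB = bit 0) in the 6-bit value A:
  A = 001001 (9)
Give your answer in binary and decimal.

Mask = 1 << 2 = 000100
Bit 2 of A is 0, so OR-ing with the mask flips it to 1.
  001001
| 000100
--------
  001101

Answer: 001101 (13)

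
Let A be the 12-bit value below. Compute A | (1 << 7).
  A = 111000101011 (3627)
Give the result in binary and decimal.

Mask = 1 << 7 = 000010000000
Bit 7 of A is 0, so OR-ing with the mask flips it to 1.
  111000101011
| 000010000000
--------------
  111010101011

Answer: 111010101011 (3755)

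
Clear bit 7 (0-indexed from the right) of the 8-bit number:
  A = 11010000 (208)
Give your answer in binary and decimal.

Mask = ~(1 << 7) = 01111111
Bit 7 of A is 1, so AND-ing with the mask clears it to 0.
  11010000
& 01111111
----------
  01010000

Answer: 01010000 (80)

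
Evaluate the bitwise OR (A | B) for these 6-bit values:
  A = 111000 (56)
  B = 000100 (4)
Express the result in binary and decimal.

Apply | to each column (1 where either bit is 1):
  111000
| 000100
--------
  111100

Answer: 111100 (60)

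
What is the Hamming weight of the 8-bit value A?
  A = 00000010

00000010
1-bits at positions (from bit 0 = LSB): 1
Count = 1

Answer: 1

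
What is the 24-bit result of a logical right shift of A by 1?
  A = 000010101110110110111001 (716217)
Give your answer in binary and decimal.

Logical shift right by 1: drop the bottom 1 bit(s), prepend 1 zero(s) on the left.
  000010101110110110111001  ->  keep [00001010111011011011100], discard [1], prepend 0
= 000001010111011011011100

Answer: 000001010111011011011100 (358108)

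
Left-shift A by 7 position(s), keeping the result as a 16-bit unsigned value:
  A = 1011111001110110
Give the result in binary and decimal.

Shift left by 7: drop the top 7 bit(s), append 7 zero(s) on the right.
  1011111001110110  ->  discard [1011111], keep [001110110], append 0000000
= 0011101100000000

Answer: 0011101100000000 (15104)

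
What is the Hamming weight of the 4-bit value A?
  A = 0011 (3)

0011
1-bits at positions (from bit 0 = LSB): 0, 1
Count = 2

Answer: 2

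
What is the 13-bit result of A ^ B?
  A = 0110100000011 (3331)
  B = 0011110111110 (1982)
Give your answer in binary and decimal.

Apply ^ to each column (1 where bits differ):
  0110100000011
^ 0011110111110
---------------
  0101010111101

Answer: 0101010111101 (2749)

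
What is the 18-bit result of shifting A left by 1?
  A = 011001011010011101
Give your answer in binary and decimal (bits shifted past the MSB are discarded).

Shift left by 1: drop the top 1 bit(s), append 1 zero(s) on the right.
  011001011010011101  ->  discard [0], keep [11001011010011101], append 0
= 110010110100111010

Answer: 110010110100111010 (208186)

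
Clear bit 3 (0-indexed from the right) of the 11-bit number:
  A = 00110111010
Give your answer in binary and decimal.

Mask = ~(1 << 3) = 11111110111
Bit 3 of A is 1, so AND-ing with the mask clears it to 0.
  00110111010
& 11111110111
-------------
  00110110010

Answer: 00110110010 (434)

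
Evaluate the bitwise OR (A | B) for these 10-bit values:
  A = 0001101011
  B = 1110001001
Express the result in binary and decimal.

Apply | to each column (1 where either bit is 1):
  0001101011
| 1110001001
------------
  1111101011

Answer: 1111101011 (1003)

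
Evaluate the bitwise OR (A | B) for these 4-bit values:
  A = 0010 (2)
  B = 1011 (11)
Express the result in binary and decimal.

Apply | to each column (1 where either bit is 1):
  0010
| 1011
------
  1011

Answer: 1011 (11)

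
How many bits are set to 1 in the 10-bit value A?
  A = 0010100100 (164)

0010100100
1-bits at positions (from bit 0 = LSB): 2, 5, 7
Count = 3

Answer: 3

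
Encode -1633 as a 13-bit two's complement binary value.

1. Binary of +1633:  0011001100001
2. Invert bits:     1100110011110
3. Add 1:           1100110011111

Answer: 1100110011111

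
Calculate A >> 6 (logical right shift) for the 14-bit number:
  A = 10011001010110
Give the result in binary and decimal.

Logical shift right by 6: drop the bottom 6 bit(s), prepend 6 zero(s) on the left.
  10011001010110  ->  keep [10011001], discard [010110], prepend 000000
= 00000010011001

Answer: 00000010011001 (153)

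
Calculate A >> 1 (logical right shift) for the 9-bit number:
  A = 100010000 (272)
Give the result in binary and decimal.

Logical shift right by 1: drop the bottom 1 bit(s), prepend 1 zero(s) on the left.
  100010000  ->  keep [10001000], discard [0], prepend 0
= 010001000

Answer: 010001000 (136)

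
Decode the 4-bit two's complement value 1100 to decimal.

MSB is 1, so the value is negative. Find the magnitude:
1. Invert bits:  0011
2. Add 1:        0100  = 4
3. Apply sign:   -4

Answer: -4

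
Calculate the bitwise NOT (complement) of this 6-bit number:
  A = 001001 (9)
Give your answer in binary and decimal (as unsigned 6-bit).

Flip each bit (0->1, 1->0):
  001001
  110110

Answer: 110110 (54)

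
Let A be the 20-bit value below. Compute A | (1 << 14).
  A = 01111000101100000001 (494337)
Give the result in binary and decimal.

Mask = 1 << 14 = 00000100000000000000
Bit 14 of A is 0, so OR-ing with the mask flips it to 1.
  01111000101100000001
| 00000100000000000000
----------------------
  01111100101100000001

Answer: 01111100101100000001 (510721)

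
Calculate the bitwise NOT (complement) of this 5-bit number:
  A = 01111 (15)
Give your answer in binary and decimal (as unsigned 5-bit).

Flip each bit (0->1, 1->0):
  01111
  10000

Answer: 10000 (16)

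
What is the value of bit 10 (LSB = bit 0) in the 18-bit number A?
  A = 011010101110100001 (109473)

Bit 10 is the 11th from the right.
  011010101110100001
         ^
That bit is 0.

Answer: 0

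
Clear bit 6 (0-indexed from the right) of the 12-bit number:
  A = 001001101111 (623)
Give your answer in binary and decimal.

Mask = ~(1 << 6) = 111110111111
Bit 6 of A is 1, so AND-ing with the mask clears it to 0.
  001001101111
& 111110111111
--------------
  001000101111

Answer: 001000101111 (559)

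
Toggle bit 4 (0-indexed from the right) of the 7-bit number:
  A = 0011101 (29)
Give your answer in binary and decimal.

Mask = 1 << 4 = 0010000
Bit 4 of A is 1; XOR with the mask flips it to 0.
  0011101
^ 0010000
---------
  0001101

Answer: 0001101 (13)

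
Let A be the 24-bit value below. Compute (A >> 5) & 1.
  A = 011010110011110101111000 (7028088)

Bit 5 is the 6th from the right.
  011010110011110101111000
                    ^
That bit is 1.

Answer: 1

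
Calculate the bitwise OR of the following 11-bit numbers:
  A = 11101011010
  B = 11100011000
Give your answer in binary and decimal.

Apply | to each column (1 where either bit is 1):
  11101011010
| 11100011000
-------------
  11101011010

Answer: 11101011010 (1882)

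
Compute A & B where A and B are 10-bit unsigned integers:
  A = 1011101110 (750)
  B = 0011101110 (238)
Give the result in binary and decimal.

Apply & to each column (1 only where both bits are 1):
  1011101110
& 0011101110
------------
  0011101110

Answer: 0011101110 (238)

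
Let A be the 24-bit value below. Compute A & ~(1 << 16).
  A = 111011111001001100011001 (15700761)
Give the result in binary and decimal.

Mask = ~(1 << 16) = 111111101111111111111111
Bit 16 of A is 1, so AND-ing with the mask clears it to 0.
  111011111001001100011001
& 111111101111111111111111
--------------------------
  111011101001001100011001

Answer: 111011101001001100011001 (15635225)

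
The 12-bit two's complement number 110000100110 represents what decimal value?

MSB is 1, so the value is negative. Find the magnitude:
1. Invert bits:  001111011001
2. Add 1:        001111011010  = 986
3. Apply sign:   -986

Answer: -986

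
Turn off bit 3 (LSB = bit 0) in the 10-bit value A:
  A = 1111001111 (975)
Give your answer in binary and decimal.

Mask = ~(1 << 3) = 1111110111
Bit 3 of A is 1, so AND-ing with the mask clears it to 0.
  1111001111
& 1111110111
------------
  1111000111

Answer: 1111000111 (967)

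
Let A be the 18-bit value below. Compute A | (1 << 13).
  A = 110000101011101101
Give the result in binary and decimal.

Mask = 1 << 13 = 000010000000000000
Bit 13 of A is 0, so OR-ing with the mask flips it to 1.
  110000101011101101
| 000010000000000000
--------------------
  110010101011101101

Answer: 110010101011101101 (207597)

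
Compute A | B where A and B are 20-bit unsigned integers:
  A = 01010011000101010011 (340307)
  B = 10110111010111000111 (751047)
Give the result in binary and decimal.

Apply | to each column (1 where either bit is 1):
  01010011000101010011
| 10110111010111000111
----------------------
  11110111010111010111

Answer: 11110111010111010111 (1013207)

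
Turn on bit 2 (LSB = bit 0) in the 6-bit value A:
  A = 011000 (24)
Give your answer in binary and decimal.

Mask = 1 << 2 = 000100
Bit 2 of A is 0, so OR-ing with the mask flips it to 1.
  011000
| 000100
--------
  011100

Answer: 011100 (28)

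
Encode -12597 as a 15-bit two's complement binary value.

1. Binary of +12597:  011000100110101
2. Invert bits:     100111011001010
3. Add 1:           100111011001011

Answer: 100111011001011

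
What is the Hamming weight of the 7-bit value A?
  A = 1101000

1101000
1-bits at positions (from bit 0 = LSB): 3, 5, 6
Count = 3

Answer: 3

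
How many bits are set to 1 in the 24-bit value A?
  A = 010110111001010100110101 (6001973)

010110111001010100110101
1-bits at positions (from bit 0 = LSB): 0, 2, 4, 5, 8, 10, 12, 15, 16, 17, 19, 20, 22
Count = 13

Answer: 13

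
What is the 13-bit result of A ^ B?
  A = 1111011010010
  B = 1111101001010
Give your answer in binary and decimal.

Apply ^ to each column (1 where bits differ):
  1111011010010
^ 1111101001010
---------------
  0000110011000

Answer: 0000110011000 (408)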